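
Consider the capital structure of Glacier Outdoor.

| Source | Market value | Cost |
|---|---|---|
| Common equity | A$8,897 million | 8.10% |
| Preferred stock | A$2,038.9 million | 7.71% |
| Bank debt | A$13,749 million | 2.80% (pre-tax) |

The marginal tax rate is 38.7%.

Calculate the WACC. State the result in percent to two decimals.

4.51%

Total capital V = 8897 + 2038.9 + 13749 = 24684.9.
Equity: weight = 8897/24684.9 = 0.3604; cost = 8.1%.
Preferred: weight = 2038.9/24684.9 = 0.0826; cost = 7.71%.
Bank debt: weight = 13749/24684.9 = 0.5570; after-tax cost = 2.8% × (1 − 38.7%) = 1.7164%.
WACC = 0.3604 × 8.1000% + 0.0826 × 7.7100% + 0.5570 × 1.7164% = 4.5122%.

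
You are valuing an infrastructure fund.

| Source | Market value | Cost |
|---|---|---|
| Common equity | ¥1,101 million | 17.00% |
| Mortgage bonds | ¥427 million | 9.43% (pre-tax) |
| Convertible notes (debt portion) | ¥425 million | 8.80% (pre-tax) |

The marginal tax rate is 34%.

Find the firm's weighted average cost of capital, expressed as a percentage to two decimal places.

Total capital V = 1101 + 427 + 425 = 1953.
Equity: weight = 1101/1953 = 0.5637; cost = 17%.
Mortgage bonds: weight = 427/1953 = 0.2186; after-tax cost = 9.43% × (1 − 34%) = 6.2238%.
Convertible notes (debt portion): weight = 425/1953 = 0.2176; after-tax cost = 8.8% × (1 − 34%) = 5.8080%.
WACC = 0.5637 × 17.0000% + 0.2186 × 6.2238% + 0.2176 × 5.8080% = 12.2084%.

12.21%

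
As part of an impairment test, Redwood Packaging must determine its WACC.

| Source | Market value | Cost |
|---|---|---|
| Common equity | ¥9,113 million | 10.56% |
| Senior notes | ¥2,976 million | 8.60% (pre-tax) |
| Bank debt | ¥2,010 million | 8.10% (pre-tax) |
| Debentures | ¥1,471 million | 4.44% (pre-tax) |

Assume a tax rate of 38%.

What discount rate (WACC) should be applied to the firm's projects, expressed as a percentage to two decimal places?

Total capital V = 9113 + 2976 + 2010 + 1471 = 15570.
Equity: weight = 9113/15570 = 0.5853; cost = 10.56%.
Senior notes: weight = 2976/15570 = 0.1911; after-tax cost = 8.6% × (1 − 38%) = 5.3320%.
Bank debt: weight = 2010/15570 = 0.1291; after-tax cost = 8.1% × (1 − 38%) = 5.0220%.
Debentures: weight = 1471/15570 = 0.0945; after-tax cost = 4.44% × (1 − 38%) = 2.7528%.
WACC = 0.5853 × 10.5600% + 0.1911 × 5.3320% + 0.1291 × 5.0220% + 0.0945 × 2.7528% = 8.1082%.

8.11%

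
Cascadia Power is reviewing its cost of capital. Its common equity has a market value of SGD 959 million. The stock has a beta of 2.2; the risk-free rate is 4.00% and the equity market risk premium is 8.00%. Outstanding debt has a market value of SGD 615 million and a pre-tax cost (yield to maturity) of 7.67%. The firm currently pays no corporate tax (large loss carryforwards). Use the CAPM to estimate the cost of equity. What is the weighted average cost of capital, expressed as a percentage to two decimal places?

Cost of equity via CAPM: Re = 4.0% + 2.2 × 8.0% = 21.6000%.
Total capital V = 959 + 615 = 1574.
Equity: weight = 959/1574 = 0.6093; cost = 21.6%.
Debt: weight = 615/1574 = 0.3907; after-tax cost = 7.67% × (1 − 0%) = 7.6700%.
WACC = 0.6093 × 21.6000% + 0.3907 × 7.6700% = 16.1572%.

16.16%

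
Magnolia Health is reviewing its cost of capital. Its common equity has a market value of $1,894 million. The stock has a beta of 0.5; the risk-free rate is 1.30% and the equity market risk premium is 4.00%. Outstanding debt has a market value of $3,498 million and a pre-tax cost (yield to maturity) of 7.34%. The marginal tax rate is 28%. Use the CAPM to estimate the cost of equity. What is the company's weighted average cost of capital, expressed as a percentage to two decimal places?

4.59%

Cost of equity via CAPM: Re = 1.3% + 0.5 × 4.0% = 3.3000%.
Total capital V = 1894 + 3498 = 5392.
Equity: weight = 1894/5392 = 0.3513; cost = 3.3%.
Debt: weight = 3498/5392 = 0.6487; after-tax cost = 7.34% × (1 − 28%) = 5.2848%.
WACC = 0.3513 × 3.3000% + 0.6487 × 5.2848% = 4.5876%.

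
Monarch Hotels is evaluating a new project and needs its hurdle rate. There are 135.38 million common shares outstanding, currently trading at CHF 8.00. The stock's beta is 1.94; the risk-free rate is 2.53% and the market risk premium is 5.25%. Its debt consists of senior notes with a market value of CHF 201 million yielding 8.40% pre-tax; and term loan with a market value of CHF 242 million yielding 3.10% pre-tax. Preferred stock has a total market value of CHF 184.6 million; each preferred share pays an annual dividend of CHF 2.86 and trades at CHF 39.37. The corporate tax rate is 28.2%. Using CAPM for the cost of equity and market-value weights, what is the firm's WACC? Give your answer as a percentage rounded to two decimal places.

9.86%

Cost of equity via CAPM: Re = 2.53% + 1.94 × 5.25% = 12.7150%.
Cost of preferred: Rp = 2.86 / 39.37 = 7.2644%.
Market value of equity E = 8.0 × 135.38m = 1083.04m.
Total capital V = 1083.04 + 184.6 + 201 + 242 = 1710.64.
Equity: weight = 1083.04/1710.64 = 0.6331; cost = 12.715%.
Preferred: weight = 184.6/1710.64 = 0.1079; cost = 7.2644%.
Senior notes: weight = 201/1710.64 = 0.1175; after-tax cost = 8.4% × (1 − 28.2%) = 6.0312%.
Term loan: weight = 242/1710.64 = 0.1415; after-tax cost = 3.1% × (1 − 28.2%) = 2.2258%.
WACC = 0.6331 × 12.7150% + 0.1079 × 7.2644% + 0.1175 × 6.0312% + 0.1415 × 2.2258% = 9.8576%.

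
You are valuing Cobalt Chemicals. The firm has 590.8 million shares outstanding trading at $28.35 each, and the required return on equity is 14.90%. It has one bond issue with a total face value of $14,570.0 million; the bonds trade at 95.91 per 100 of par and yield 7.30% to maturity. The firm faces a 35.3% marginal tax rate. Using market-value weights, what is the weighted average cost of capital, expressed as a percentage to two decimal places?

Market value of equity E = 28.35 × 590.8m = 16749.18m. Market value of debt D = 14570m × 95.91/100 = 13974.087m.
Total capital V = 16749.18 + 13974.087 = 30723.267.
Equity: weight = 16749.18/30723.267 = 0.5452; cost = 14.9%.
Bonds outstanding: weight = 13974.087/30723.267 = 0.4548; after-tax cost = 7.3% × (1 − 35.3%) = 4.7231%.
WACC = 0.5452 × 14.9000% + 0.4548 × 4.7231% = 10.2712%.

10.27%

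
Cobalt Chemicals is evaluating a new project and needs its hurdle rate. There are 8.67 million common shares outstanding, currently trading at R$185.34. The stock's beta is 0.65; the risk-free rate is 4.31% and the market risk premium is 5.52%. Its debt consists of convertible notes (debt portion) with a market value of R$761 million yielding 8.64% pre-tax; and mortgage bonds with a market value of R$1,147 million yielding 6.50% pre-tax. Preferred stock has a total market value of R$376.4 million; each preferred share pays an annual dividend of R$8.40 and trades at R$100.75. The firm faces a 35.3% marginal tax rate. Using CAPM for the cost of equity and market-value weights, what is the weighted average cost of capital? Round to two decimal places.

Cost of equity via CAPM: Re = 4.31% + 0.65 × 5.52% = 7.8980%.
Cost of preferred: Rp = 8.4 / 100.75 = 8.3375%.
Market value of equity E = 185.34 × 8.67m = 1606.8978m.
Total capital V = 1606.8978 + 376.4 + 761 + 1147 = 3891.2978.
Equity: weight = 1606.8978/3891.2978 = 0.4129; cost = 7.898%.
Preferred: weight = 376.4/3891.2978 = 0.0967; cost = 8.3375%.
Convertible notes (debt portion): weight = 761/3891.2978 = 0.1956; after-tax cost = 8.64% × (1 − 35.3%) = 5.5901%.
Mortgage bonds: weight = 1147/3891.2978 = 0.2948; after-tax cost = 6.5% × (1 − 35.3%) = 4.2055%.
WACC = 0.4129 × 7.8980% + 0.0967 × 8.3375% + 0.1956 × 5.5901% + 0.2948 × 4.2055% = 6.4008%.

6.40%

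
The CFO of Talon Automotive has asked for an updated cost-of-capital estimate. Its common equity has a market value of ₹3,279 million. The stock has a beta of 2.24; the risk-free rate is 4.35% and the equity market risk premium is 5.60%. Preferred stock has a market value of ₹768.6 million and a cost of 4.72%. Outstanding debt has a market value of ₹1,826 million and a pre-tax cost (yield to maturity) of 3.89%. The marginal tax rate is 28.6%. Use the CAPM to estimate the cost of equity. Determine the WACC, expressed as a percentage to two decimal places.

Cost of equity via CAPM: Re = 4.35% + 2.24 × 5.6% = 16.8940%.
Total capital V = 3279 + 768.6 + 1826 = 5873.6.
Equity: weight = 3279/5873.6 = 0.5583; cost = 16.894%.
Preferred: weight = 768.6/5873.6 = 0.1309; cost = 4.72%.
Debt: weight = 1826/5873.6 = 0.3109; after-tax cost = 3.89% × (1 − 28.6%) = 2.7775%.
WACC = 0.5583 × 16.8940% + 0.1309 × 4.7200% + 0.3109 × 2.7775% = 10.9124%.

10.91%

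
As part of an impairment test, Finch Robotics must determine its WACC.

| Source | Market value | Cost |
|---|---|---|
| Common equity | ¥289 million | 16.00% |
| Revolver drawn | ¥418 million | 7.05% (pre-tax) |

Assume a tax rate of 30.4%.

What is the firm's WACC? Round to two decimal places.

Total capital V = 289 + 418 = 707.
Equity: weight = 289/707 = 0.4088; cost = 16%.
Revolver drawn: weight = 418/707 = 0.5912; after-tax cost = 7.05% × (1 − 30.4%) = 4.9068%.
WACC = 0.4088 × 16.0000% + 0.5912 × 4.9068% = 9.4414%.

9.44%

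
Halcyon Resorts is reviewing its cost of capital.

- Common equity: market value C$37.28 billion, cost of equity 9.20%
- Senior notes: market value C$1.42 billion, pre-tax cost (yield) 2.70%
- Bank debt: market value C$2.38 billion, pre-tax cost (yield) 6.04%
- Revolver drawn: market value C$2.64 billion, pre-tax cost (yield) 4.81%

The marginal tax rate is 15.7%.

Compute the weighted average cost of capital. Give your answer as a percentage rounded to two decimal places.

Total capital V = 37.28 + 1.42 + 2.38 + 2.64 = 43.72.
Equity: weight = 37.28/43.72 = 0.8527; cost = 9.2%.
Senior notes: weight = 1.42/43.72 = 0.0325; after-tax cost = 2.7% × (1 − 15.7%) = 2.2761%.
Bank debt: weight = 2.38/43.72 = 0.0544; after-tax cost = 6.04% × (1 − 15.7%) = 5.0917%.
Revolver drawn: weight = 2.64/43.72 = 0.0604; after-tax cost = 4.81% × (1 − 15.7%) = 4.0548%.
WACC = 0.8527 × 9.2000% + 0.0325 × 2.2761% + 0.0544 × 5.0917% + 0.0604 × 4.0548% = 8.4408%.

8.44%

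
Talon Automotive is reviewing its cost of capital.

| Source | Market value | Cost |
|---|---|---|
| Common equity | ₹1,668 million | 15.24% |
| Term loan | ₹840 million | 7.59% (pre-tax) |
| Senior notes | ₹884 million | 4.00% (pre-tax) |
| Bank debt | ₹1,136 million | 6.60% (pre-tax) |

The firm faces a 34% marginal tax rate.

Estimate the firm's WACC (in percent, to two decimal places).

8.15%

Total capital V = 1668 + 840 + 884 + 1136 = 4528.
Equity: weight = 1668/4528 = 0.3684; cost = 15.24%.
Term loan: weight = 840/4528 = 0.1855; after-tax cost = 7.59% × (1 − 34%) = 5.0094%.
Senior notes: weight = 884/4528 = 0.1952; after-tax cost = 4% × (1 − 34%) = 2.6400%.
Bank debt: weight = 1136/4528 = 0.2509; after-tax cost = 6.6% × (1 − 34%) = 4.3560%.
WACC = 0.3684 × 15.2400% + 0.1855 × 5.0094% + 0.1952 × 2.6400% + 0.2509 × 4.3560% = 8.1516%.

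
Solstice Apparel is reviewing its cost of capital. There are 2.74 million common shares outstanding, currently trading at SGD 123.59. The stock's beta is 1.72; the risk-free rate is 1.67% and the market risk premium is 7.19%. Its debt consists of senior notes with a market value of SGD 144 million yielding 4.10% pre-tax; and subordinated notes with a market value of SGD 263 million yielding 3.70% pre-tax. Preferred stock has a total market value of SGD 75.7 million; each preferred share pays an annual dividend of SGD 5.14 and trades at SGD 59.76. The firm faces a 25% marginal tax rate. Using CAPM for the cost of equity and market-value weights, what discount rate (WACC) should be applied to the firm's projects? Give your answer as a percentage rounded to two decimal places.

Cost of equity via CAPM: Re = 1.67% + 1.72 × 7.19% = 14.0368%.
Cost of preferred: Rp = 5.14 / 59.76 = 8.6011%.
Market value of equity E = 123.59 × 2.74m = 338.6366m.
Total capital V = 338.6366 + 75.7 + 144 + 263 = 821.3366.
Equity: weight = 338.6366/821.3366 = 0.4123; cost = 14.0368%.
Preferred: weight = 75.7/821.3366 = 0.0922; cost = 8.6011%.
Senior notes: weight = 144/821.3366 = 0.1753; after-tax cost = 4.1% × (1 − 25%) = 3.0750%.
Subordinated notes: weight = 263/821.3366 = 0.3202; after-tax cost = 3.7% × (1 − 25%) = 2.7750%.
WACC = 0.4123 × 14.0368% + 0.0922 × 8.6011% + 0.1753 × 3.0750% + 0.3202 × 2.7750% = 8.0078%.

8.01%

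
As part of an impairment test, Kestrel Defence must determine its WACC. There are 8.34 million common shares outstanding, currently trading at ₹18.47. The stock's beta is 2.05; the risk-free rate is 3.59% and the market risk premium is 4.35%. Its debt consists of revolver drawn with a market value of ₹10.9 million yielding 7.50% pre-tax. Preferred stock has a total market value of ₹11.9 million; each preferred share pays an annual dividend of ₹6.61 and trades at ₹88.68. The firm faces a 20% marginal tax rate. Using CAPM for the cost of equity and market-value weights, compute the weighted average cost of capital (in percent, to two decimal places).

Cost of equity via CAPM: Re = 3.59% + 2.05 × 4.35% = 12.5075%.
Cost of preferred: Rp = 6.61 / 88.68 = 7.4538%.
Market value of equity E = 18.47 × 8.34m = 154.0398m.
Total capital V = 154.0398 + 11.9 + 10.9 = 176.8398.
Equity: weight = 154.0398/176.8398 = 0.8711; cost = 12.5075%.
Preferred: weight = 11.9/176.8398 = 0.0673; cost = 7.4538%.
Revolver drawn: weight = 10.9/176.8398 = 0.0616; after-tax cost = 7.5% × (1 − 20%) = 6.0000%.
WACC = 0.8711 × 12.5075% + 0.0673 × 7.4538% + 0.0616 × 6.0000% = 11.7663%.

11.77%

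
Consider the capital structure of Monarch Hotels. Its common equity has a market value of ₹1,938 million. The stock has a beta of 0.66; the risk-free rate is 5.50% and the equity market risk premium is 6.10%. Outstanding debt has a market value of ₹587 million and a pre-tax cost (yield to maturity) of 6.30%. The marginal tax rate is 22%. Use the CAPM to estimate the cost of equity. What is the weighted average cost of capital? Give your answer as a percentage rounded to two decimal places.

Cost of equity via CAPM: Re = 5.5% + 0.66 × 6.1% = 9.5260%.
Total capital V = 1938 + 587 = 2525.
Equity: weight = 1938/2525 = 0.7675; cost = 9.526%.
Debt: weight = 587/2525 = 0.2325; after-tax cost = 6.3% × (1 − 22%) = 4.9140%.
WACC = 0.7675 × 9.5260% + 0.2325 × 4.9140% = 8.4538%.

8.45%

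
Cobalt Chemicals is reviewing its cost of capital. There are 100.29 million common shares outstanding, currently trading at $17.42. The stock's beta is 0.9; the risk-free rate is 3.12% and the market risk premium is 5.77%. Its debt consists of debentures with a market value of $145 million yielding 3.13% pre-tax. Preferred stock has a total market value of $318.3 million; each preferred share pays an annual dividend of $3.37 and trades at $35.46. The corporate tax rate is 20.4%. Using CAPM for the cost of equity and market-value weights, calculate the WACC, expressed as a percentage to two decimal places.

8.10%

Cost of equity via CAPM: Re = 3.12% + 0.9 × 5.77% = 8.3130%.
Cost of preferred: Rp = 3.37 / 35.46 = 9.5037%.
Market value of equity E = 17.42 × 100.29m = 1747.0518m.
Total capital V = 1747.0518 + 318.3 + 145 = 2210.3518.
Equity: weight = 1747.0518/2210.3518 = 0.7904; cost = 8.313%.
Preferred: weight = 318.3/2210.3518 = 0.1440; cost = 9.5037%.
Debentures: weight = 145/2210.3518 = 0.0656; after-tax cost = 3.13% × (1 − 20.4%) = 2.4915%.
WACC = 0.7904 × 8.3130% + 0.1440 × 9.5037% + 0.0656 × 2.4915% = 8.1026%.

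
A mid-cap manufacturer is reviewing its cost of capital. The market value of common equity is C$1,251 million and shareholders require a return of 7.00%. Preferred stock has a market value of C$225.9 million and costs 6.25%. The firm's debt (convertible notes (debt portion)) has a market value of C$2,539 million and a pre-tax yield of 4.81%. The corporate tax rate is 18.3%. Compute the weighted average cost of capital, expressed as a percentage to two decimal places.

Total capital V = 1251 + 225.9 + 2539 = 4015.9.
Equity: weight = 1251/4015.9 = 0.3115; cost = 7%.
Preferred: weight = 225.9/4015.9 = 0.0563; cost = 6.25%.
Convertible notes (debt portion): weight = 2539/4015.9 = 0.6322; after-tax cost = 4.81% × (1 − 18.3%) = 3.9298%.
WACC = 0.3115 × 7.0000% + 0.0563 × 6.2500% + 0.6322 × 3.9298% = 5.0167%.

5.02%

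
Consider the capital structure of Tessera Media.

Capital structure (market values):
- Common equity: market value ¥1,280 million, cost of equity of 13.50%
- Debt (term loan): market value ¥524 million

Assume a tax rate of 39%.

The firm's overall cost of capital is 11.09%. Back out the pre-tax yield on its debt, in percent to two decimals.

8.53%

Total capital V = 1280 + 524 = 1804.
Equity weight = 1280/1804 = 0.7095.
Term loan weight = 524/1804 = 0.2905.
Equity contribution = 0.7095 × 13.5% = 9.5787%.
Remaining for debt = 11.09% − 9.5787% = 1.5113%.
Rd × (1 − 39%) × 0.2905 = 1.5113%  ⇒  Rd = 8.5295%.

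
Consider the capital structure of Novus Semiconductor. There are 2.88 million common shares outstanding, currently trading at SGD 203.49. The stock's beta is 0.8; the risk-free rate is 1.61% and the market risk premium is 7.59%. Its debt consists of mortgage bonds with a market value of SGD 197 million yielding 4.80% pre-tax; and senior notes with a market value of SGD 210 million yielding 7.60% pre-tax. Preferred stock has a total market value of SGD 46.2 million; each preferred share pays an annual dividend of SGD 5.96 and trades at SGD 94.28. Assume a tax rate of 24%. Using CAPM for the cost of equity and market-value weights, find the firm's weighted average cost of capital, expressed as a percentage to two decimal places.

6.47%

Cost of equity via CAPM: Re = 1.61% + 0.8 × 7.59% = 7.6820%.
Cost of preferred: Rp = 5.96 / 94.28 = 6.3216%.
Market value of equity E = 203.49 × 2.88m = 586.0512m.
Total capital V = 586.0512 + 46.2 + 197 + 210 = 1039.2512.
Equity: weight = 586.0512/1039.2512 = 0.5639; cost = 7.682%.
Preferred: weight = 46.2/1039.2512 = 0.0445; cost = 6.3216%.
Mortgage bonds: weight = 197/1039.2512 = 0.1896; after-tax cost = 4.8% × (1 − 24%) = 3.6480%.
Senior notes: weight = 210/1039.2512 = 0.2021; after-tax cost = 7.6% × (1 − 24%) = 5.7760%.
WACC = 0.5639 × 7.6820% + 0.0445 × 6.3216% + 0.1896 × 3.6480% + 0.2021 × 5.7760% = 6.4717%.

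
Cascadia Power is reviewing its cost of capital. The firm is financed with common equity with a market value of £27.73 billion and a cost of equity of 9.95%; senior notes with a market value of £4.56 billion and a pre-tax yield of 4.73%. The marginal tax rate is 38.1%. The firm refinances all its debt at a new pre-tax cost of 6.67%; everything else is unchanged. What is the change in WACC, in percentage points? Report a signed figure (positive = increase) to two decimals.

+0.17 pp

Current WACC:
Total capital V = 27.73 + 4.56 = 32.29.
Equity: weight = 27.73/32.29 = 0.8588; cost = 9.95%.
Senior notes: weight = 4.56/32.29 = 0.1412; after-tax cost = 4.73% × (1 − 38.1%) = 2.9279%.
WACC = 0.8588 × 9.9500% + 0.1412 × 2.9279% = 8.9583%.
After the change:
Total capital V = 27.73 + 4.56 = 32.29.
Equity: weight = 27.73/32.29 = 0.8588; cost = 9.95%.
Senior notes: weight = 4.56/32.29 = 0.1412; after-tax cost = 6.67% × (1 − 38.1%) = 4.1287%.
WACC = 0.8588 × 9.9500% + 0.1412 × 4.1287% = 9.1279%.
Change in WACC = 9.1279% − 8.9583% = 0.1696 pp.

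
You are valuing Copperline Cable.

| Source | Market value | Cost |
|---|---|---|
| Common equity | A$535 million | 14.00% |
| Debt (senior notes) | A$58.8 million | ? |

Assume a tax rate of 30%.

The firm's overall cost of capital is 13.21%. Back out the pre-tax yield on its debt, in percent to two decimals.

Total capital V = 535 + 58.8 = 593.8.
Equity weight = 535/593.8 = 0.9010.
Senior notes weight = 58.8/593.8 = 0.0990.
Equity contribution = 0.9010 × 14% = 12.6137%.
Remaining for debt = 13.21% − 12.6137% = 0.5963%.
Rd × (1 − 30%) × 0.0990 = 0.5963%  ⇒  Rd = 8.6030%.

8.60%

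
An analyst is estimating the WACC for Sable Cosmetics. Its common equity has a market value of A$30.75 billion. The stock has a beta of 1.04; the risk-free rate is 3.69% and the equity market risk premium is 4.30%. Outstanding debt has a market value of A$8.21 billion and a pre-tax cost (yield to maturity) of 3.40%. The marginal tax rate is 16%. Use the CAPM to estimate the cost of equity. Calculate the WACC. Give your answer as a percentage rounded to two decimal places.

7.04%

Cost of equity via CAPM: Re = 3.69% + 1.04 × 4.3% = 8.1620%.
Total capital V = 30.75 + 8.21 = 38.96.
Equity: weight = 30.75/38.96 = 0.7893; cost = 8.162%.
Debt: weight = 8.21/38.96 = 0.2107; after-tax cost = 3.4% × (1 − 16%) = 2.8560%.
WACC = 0.7893 × 8.1620% + 0.2107 × 2.8560% = 7.0439%.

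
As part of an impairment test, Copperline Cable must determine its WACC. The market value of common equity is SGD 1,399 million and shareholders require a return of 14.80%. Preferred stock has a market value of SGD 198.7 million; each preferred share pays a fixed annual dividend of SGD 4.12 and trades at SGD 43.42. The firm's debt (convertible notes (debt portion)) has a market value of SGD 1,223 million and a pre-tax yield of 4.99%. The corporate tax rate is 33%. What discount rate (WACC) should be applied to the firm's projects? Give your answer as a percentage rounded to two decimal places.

Cost of preferred: Rp = 4.12 / 43.42 = 9.4887%.
Total capital V = 1399 + 198.7 + 1223 = 2820.7.
Equity: weight = 1399/2820.7 = 0.4960; cost = 14.8%.
Preferred: weight = 198.7/2820.7 = 0.0704; cost = 9.4887%.
Convertible notes (debt portion): weight = 1223/2820.7 = 0.4336; after-tax cost = 4.99% × (1 − 33%) = 3.3433%.
WACC = 0.4960 × 14.8000% + 0.0704 × 9.4887% + 0.4336 × 3.3433% = 9.4585%.

9.46%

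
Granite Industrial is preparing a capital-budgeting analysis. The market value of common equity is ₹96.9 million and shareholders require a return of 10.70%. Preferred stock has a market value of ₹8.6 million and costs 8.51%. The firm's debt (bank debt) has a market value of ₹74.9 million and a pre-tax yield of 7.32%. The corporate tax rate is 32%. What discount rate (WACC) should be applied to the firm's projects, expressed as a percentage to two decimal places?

8.22%

Total capital V = 96.9 + 8.6 + 74.9 = 180.4.
Equity: weight = 96.9/180.4 = 0.5371; cost = 10.7%.
Preferred: weight = 8.6/180.4 = 0.0477; cost = 8.51%.
Bank debt: weight = 74.9/180.4 = 0.4152; after-tax cost = 7.32% × (1 − 32%) = 4.9776%.
WACC = 0.5371 × 10.7000% + 0.0477 × 8.5100% + 0.4152 × 4.9776% = 8.2197%.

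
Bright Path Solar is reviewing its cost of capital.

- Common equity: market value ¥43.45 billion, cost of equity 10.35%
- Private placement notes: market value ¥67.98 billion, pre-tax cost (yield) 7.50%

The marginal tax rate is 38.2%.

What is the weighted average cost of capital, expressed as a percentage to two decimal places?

Total capital V = 43.45 + 67.98 = 111.43.
Equity: weight = 43.45/111.43 = 0.3899; cost = 10.35%.
Private placement notes: weight = 67.98/111.43 = 0.6101; after-tax cost = 7.5% × (1 − 38.2%) = 4.6350%.
WACC = 0.3899 × 10.3500% + 0.6101 × 4.6350% = 6.8635%.

6.86%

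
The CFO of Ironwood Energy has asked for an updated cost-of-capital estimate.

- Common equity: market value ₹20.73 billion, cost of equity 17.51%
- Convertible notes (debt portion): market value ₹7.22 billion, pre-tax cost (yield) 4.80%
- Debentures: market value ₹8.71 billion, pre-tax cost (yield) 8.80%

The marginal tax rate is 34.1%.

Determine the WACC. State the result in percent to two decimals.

Total capital V = 20.73 + 7.22 + 8.71 = 36.66.
Equity: weight = 20.73/36.66 = 0.5655; cost = 17.51%.
Convertible notes (debt portion): weight = 7.22/36.66 = 0.1969; after-tax cost = 4.8% × (1 − 34.1%) = 3.1632%.
Debentures: weight = 8.71/36.66 = 0.2376; after-tax cost = 8.8% × (1 − 34.1%) = 5.7992%.
WACC = 0.5655 × 17.5100% + 0.1969 × 3.1632% + 0.2376 × 5.7992% = 11.9021%.

11.90%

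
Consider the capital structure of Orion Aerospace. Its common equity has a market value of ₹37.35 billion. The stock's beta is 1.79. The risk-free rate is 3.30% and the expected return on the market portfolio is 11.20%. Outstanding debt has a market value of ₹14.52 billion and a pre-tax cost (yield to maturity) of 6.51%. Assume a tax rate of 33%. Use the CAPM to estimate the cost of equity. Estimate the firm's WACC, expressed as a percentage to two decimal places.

Market risk premium = 11.2% − 3.3% = 7.9%.
Cost of equity via CAPM: Re = 3.3% + 1.79 × 7.9% = 17.4410%.
Total capital V = 37.35 + 14.52 = 51.87.
Equity: weight = 37.35/51.87 = 0.7201; cost = 17.441%.
Debt: weight = 14.52/51.87 = 0.2799; after-tax cost = 6.51% × (1 − 33%) = 4.3617%.
WACC = 0.7201 × 17.4410% + 0.2799 × 4.3617% = 13.7797%.

13.78%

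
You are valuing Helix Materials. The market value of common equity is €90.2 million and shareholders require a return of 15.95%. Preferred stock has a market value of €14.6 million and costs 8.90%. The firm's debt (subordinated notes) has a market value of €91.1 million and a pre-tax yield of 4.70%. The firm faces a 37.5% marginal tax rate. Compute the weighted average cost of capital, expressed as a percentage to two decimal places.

9.37%

Total capital V = 90.2 + 14.6 + 91.1 = 195.9.
Equity: weight = 90.2/195.9 = 0.4604; cost = 15.95%.
Preferred: weight = 14.6/195.9 = 0.0745; cost = 8.9%.
Subordinated notes: weight = 91.1/195.9 = 0.4650; after-tax cost = 4.7% × (1 − 37.5%) = 2.9375%.
WACC = 0.4604 × 15.9500% + 0.0745 × 8.9000% + 0.4650 × 2.9375% = 9.3733%.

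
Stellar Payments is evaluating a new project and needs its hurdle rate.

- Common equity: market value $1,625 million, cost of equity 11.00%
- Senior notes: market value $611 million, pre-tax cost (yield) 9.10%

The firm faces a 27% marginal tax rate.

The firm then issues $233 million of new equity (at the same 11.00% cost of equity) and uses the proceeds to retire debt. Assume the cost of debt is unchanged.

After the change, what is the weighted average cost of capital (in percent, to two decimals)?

10.26%

After the change:
Total capital V = 1858 + 378 = 2236.
Equity: weight = 1858/2236 = 0.8309; cost = 11%.
Senior notes: weight = 378/2236 = 0.1691; after-tax cost = 9.1% × (1 − 27%) = 6.6430%.
WACC = 0.8309 × 11.0000% + 0.1691 × 6.6430% = 10.2634%.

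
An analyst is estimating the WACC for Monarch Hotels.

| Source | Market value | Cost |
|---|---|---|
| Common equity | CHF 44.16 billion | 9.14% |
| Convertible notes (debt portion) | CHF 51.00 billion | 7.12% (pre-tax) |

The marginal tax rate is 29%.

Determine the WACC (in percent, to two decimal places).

Total capital V = 44.16 + 51 = 95.16.
Equity: weight = 44.16/95.16 = 0.4641; cost = 9.14%.
Convertible notes (debt portion): weight = 51/95.16 = 0.5359; after-tax cost = 7.12% × (1 − 29%) = 5.0552%.
WACC = 0.4641 × 9.1400% + 0.5359 × 5.0552% = 6.9508%.

6.95%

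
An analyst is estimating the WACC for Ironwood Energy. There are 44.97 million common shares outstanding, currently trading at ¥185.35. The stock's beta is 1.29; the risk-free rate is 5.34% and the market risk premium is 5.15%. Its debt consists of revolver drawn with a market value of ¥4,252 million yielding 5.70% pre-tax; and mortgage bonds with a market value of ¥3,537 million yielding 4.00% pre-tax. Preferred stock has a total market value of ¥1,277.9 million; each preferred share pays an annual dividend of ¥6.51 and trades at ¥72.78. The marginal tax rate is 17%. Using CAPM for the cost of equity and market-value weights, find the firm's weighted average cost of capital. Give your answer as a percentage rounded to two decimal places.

8.23%

Cost of equity via CAPM: Re = 5.34% + 1.29 × 5.15% = 11.9835%.
Cost of preferred: Rp = 6.51 / 72.78 = 8.9448%.
Market value of equity E = 185.35 × 44.97m = 8335.1895m.
Total capital V = 8335.1895 + 1277.9 + 4252 + 3537 = 17402.0895.
Equity: weight = 8335.1895/17402.0895 = 0.4790; cost = 11.9835%.
Preferred: weight = 1277.9/17402.0895 = 0.0734; cost = 8.9448%.
Revolver drawn: weight = 4252/17402.0895 = 0.2443; after-tax cost = 5.7% × (1 − 17%) = 4.7310%.
Mortgage bonds: weight = 3537/17402.0895 = 0.2033; after-tax cost = 4% × (1 − 17%) = 3.3200%.
WACC = 0.4790 × 11.9835% + 0.0734 × 8.9448% + 0.2443 × 4.7310% + 0.2033 × 3.3200% = 8.2274%.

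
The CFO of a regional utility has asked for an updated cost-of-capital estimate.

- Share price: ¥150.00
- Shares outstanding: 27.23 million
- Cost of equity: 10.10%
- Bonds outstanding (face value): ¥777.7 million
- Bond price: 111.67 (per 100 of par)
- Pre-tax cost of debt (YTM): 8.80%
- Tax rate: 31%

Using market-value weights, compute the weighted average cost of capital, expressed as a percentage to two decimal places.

9.39%

Market value of equity E = 150.0 × 27.23m = 4084.5m. Market value of debt D = 777.7m × 111.67/100 = 868.45759m.
Total capital V = 4084.5 + 868.45759 = 4952.95759.
Equity: weight = 4084.5/4952.95759 = 0.8247; cost = 10.1%.
Bonds outstanding: weight = 868.45759/4952.95759 = 0.1753; after-tax cost = 8.8% × (1 − 31%) = 6.0720%.
WACC = 0.8247 × 10.1000% + 0.1753 × 6.0720% = 9.3937%.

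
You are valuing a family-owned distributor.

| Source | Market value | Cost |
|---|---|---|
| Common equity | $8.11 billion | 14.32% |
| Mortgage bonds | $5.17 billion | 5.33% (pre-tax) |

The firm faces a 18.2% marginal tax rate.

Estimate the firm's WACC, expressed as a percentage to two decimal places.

10.44%

Total capital V = 8.11 + 5.17 = 13.28.
Equity: weight = 8.11/13.28 = 0.6107; cost = 14.32%.
Mortgage bonds: weight = 5.17/13.28 = 0.3893; after-tax cost = 5.33% × (1 − 18.2%) = 4.3599%.
WACC = 0.6107 × 14.3200% + 0.3893 × 4.3599% = 10.4425%.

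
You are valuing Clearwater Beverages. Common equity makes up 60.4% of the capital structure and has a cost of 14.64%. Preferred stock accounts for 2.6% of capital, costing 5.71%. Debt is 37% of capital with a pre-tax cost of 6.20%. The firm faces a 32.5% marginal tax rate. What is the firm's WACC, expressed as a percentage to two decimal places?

After-tax cost of debt = 6.2% × (1 − 32.5%) = 4.1850%.
WACC = 0.604 × 14.6400% + 0.026 × 5.7100% + 0.370 × 4.1850% = 10.5395%.

10.54%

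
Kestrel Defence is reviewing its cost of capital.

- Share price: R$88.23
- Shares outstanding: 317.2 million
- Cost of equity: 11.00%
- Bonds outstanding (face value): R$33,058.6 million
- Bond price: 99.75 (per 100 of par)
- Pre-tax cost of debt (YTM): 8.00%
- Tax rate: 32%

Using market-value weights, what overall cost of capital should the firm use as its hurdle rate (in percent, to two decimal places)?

Market value of equity E = 88.23 × 317.2m = 27986.556m. Market value of debt D = 33058.6m × 99.75/100 = 32975.9535m.
Total capital V = 27986.556 + 32975.9535 = 60962.5095.
Equity: weight = 27986.556/60962.5095 = 0.4591; cost = 11%.
Bonds outstanding: weight = 32975.9535/60962.5095 = 0.5409; after-tax cost = 8% × (1 − 32%) = 5.4400%.
WACC = 0.4591 × 11.0000% + 0.5409 × 5.4400% = 7.9925%.

7.99%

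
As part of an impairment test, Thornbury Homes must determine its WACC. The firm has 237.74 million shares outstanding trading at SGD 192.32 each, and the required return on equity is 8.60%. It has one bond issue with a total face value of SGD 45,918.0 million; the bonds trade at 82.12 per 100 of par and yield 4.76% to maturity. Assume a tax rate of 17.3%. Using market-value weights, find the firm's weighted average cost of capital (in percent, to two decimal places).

6.49%

Market value of equity E = 192.32 × 237.74m = 45722.1568m. Market value of debt D = 45918m × 82.12/100 = 37707.8616m.
Total capital V = 45722.1568 + 37707.8616 = 83430.0184.
Equity: weight = 45722.1568/83430.0184 = 0.5480; cost = 8.6%.
Bonds outstanding: weight = 37707.8616/83430.0184 = 0.4520; after-tax cost = 4.76% × (1 − 17.3%) = 3.9365%.
WACC = 0.5480 × 8.6000% + 0.4520 × 3.9365% = 6.4922%.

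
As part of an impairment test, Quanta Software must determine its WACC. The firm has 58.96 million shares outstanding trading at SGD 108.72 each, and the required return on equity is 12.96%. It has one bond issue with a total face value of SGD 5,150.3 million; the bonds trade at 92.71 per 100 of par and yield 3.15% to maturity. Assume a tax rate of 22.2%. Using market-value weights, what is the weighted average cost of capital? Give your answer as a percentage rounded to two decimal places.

8.47%

Market value of equity E = 108.72 × 58.96m = 6410.1312m. Market value of debt D = 5150.3m × 92.71/100 = 4774.84313m.
Total capital V = 6410.1312 + 4774.84313 = 11184.97433.
Equity: weight = 6410.1312/11184.97433 = 0.5731; cost = 12.96%.
Bonds outstanding: weight = 4774.84313/11184.97433 = 0.4269; after-tax cost = 3.15% × (1 − 22.2%) = 2.4507%.
WACC = 0.5731 × 12.9600% + 0.4269 × 2.4507% = 8.4736%.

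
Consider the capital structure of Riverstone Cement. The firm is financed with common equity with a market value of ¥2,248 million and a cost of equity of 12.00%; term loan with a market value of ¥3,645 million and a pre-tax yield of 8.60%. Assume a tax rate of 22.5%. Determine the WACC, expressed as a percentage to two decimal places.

Total capital V = 2248 + 3645 = 5893.
Equity: weight = 2248/5893 = 0.3815; cost = 12%.
Term loan: weight = 3645/5893 = 0.6185; after-tax cost = 8.6% × (1 − 22.5%) = 6.6650%.
WACC = 0.3815 × 12.0000% + 0.6185 × 6.6650% = 8.7001%.

8.70%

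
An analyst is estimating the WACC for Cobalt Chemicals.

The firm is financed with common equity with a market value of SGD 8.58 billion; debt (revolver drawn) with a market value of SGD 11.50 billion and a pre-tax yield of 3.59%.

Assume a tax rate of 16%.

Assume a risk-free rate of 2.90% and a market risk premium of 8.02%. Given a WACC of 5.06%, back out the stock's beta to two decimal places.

Total capital V = 8.58 + 11.5 = 20.08.
Equity weight = 8.58/20.08 = 0.4273.
Revolver drawn weight = 11.5/20.08 = 0.5727.
Debt contribution = 0.5727 × 3.59% × (1 − 16%) = 1.7271%.
Required equity contribution = 5.06% − 1.7271% = 3.3329%  ⇒  Re = 7.8002%.
CAPM: 7.8002% = 2.9% + β × 8.02%  ⇒  β = 0.6110.

0.61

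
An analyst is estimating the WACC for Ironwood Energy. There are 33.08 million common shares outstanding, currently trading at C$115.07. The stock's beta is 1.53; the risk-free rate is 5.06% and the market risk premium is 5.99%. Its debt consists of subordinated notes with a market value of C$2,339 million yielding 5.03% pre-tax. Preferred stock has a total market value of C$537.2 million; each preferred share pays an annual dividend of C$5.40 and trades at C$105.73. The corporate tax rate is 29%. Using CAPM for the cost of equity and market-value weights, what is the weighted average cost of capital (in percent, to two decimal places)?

Cost of equity via CAPM: Re = 5.06% + 1.53 × 5.99% = 14.2247%.
Cost of preferred: Rp = 5.4 / 105.73 = 5.1073%.
Market value of equity E = 115.07 × 33.08m = 3806.5156m.
Total capital V = 3806.5156 + 537.2 + 2339 = 6682.7156.
Equity: weight = 3806.5156/6682.7156 = 0.5696; cost = 14.2247%.
Preferred: weight = 537.2/6682.7156 = 0.0804; cost = 5.1073%.
Subordinated notes: weight = 2339/6682.7156 = 0.3500; after-tax cost = 5.03% × (1 − 29%) = 3.5713%.
WACC = 0.5696 × 14.2247% + 0.0804 × 5.1073% + 0.3500 × 3.5713% = 9.7630%.

9.76%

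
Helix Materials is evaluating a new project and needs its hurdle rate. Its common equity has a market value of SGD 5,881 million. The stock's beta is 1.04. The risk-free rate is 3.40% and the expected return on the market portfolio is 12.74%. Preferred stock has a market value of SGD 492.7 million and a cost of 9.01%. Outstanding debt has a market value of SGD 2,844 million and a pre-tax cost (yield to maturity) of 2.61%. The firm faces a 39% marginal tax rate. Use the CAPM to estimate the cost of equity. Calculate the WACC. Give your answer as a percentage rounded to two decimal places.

Market risk premium = 12.74% − 3.4% = 9.34%.
Cost of equity via CAPM: Re = 3.4% + 1.04 × 9.34% = 13.1136%.
Total capital V = 5881 + 492.7 + 2844 = 9217.7.
Equity: weight = 5881/9217.7 = 0.6380; cost = 13.1136%.
Preferred: weight = 492.7/9217.7 = 0.0535; cost = 9.01%.
Debt: weight = 2844/9217.7 = 0.3085; after-tax cost = 2.61% × (1 − 39%) = 1.5921%.
WACC = 0.6380 × 13.1136% + 0.0535 × 9.0100% + 0.3085 × 1.5921% = 9.3394%.

9.34%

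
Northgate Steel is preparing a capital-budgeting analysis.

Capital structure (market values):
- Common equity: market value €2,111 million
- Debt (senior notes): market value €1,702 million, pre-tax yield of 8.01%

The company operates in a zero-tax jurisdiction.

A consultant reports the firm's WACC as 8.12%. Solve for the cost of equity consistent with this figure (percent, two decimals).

Total capital V = 2111 + 1702 = 3813.
Equity weight = 2111/3813 = 0.5536.
Senior notes weight = 1702/3813 = 0.4464.
Debt contribution = 0.4464 × 8.01% × (1 − 0%) = 3.5754%.
Required equity contribution = 8.12% − 3.5754% = 4.5446%.
Re = 4.5446% / 0.5536 = 8.2087%.

8.21%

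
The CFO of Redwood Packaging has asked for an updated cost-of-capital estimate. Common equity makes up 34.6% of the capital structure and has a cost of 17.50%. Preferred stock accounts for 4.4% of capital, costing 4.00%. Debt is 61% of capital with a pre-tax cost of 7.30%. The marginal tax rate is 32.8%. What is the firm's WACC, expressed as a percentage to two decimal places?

9.22%

After-tax cost of debt = 7.3% × (1 − 32.8%) = 4.9056%.
WACC = 0.346 × 17.5000% + 0.044 × 4.0000% + 0.610 × 4.9056% = 9.2234%.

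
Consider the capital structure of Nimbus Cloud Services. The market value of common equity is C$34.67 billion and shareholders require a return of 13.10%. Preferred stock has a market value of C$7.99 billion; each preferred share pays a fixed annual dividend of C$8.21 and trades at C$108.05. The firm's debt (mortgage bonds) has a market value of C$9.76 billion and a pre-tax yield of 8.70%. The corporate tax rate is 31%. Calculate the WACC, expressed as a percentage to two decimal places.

Cost of preferred: Rp = 8.21 / 108.05 = 7.5983%.
Total capital V = 34.67 + 7.99 + 9.76 = 52.42.
Equity: weight = 34.67/52.42 = 0.6614; cost = 13.1%.
Preferred: weight = 7.99/52.42 = 0.1524; cost = 7.5983%.
Mortgage bonds: weight = 9.76/52.42 = 0.1862; after-tax cost = 8.7% × (1 − 31%) = 6.0030%.
WACC = 0.6614 × 13.1000% + 0.1524 × 7.5983% + 0.1862 × 6.0030% = 10.9400%.

10.94%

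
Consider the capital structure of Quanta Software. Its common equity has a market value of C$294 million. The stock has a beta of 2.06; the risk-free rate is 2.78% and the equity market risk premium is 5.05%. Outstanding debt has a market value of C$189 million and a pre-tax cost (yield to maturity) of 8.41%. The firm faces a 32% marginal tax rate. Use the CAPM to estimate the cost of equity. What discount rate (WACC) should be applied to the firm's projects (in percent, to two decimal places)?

Cost of equity via CAPM: Re = 2.78% + 2.06 × 5.05% = 13.1830%.
Total capital V = 294 + 189 = 483.
Equity: weight = 294/483 = 0.6087; cost = 13.183%.
Debt: weight = 189/483 = 0.3913; after-tax cost = 8.41% × (1 − 32%) = 5.7188%.
WACC = 0.6087 × 13.1830% + 0.3913 × 5.7188% = 10.2622%.

10.26%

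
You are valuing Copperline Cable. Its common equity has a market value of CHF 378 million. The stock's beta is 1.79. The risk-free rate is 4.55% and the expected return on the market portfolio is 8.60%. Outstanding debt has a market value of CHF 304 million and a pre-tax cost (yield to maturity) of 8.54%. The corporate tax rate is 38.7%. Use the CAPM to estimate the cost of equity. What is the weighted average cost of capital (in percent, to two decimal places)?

8.87%

Market risk premium = 8.6% − 4.55% = 4.05%.
Cost of equity via CAPM: Re = 4.55% + 1.79 × 4.05% = 11.7995%.
Total capital V = 378 + 304 = 682.
Equity: weight = 378/682 = 0.5543; cost = 11.7995%.
Debt: weight = 304/682 = 0.4457; after-tax cost = 8.54% × (1 − 38.7%) = 5.2350%.
WACC = 0.5543 × 11.7995% + 0.4457 × 5.2350% = 8.8734%.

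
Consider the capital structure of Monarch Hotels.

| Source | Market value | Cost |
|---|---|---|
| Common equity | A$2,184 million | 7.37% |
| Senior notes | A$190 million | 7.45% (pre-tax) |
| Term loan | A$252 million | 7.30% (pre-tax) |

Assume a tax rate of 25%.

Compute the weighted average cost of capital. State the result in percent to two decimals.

7.06%

Total capital V = 2184 + 190 + 252 = 2626.
Equity: weight = 2184/2626 = 0.8317; cost = 7.37%.
Senior notes: weight = 190/2626 = 0.0724; after-tax cost = 7.45% × (1 − 25%) = 5.5875%.
Term loan: weight = 252/2626 = 0.0960; after-tax cost = 7.3% × (1 − 25%) = 5.4750%.
WACC = 0.8317 × 7.3700% + 0.0724 × 5.5875% + 0.0960 × 5.4750% = 7.0592%.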